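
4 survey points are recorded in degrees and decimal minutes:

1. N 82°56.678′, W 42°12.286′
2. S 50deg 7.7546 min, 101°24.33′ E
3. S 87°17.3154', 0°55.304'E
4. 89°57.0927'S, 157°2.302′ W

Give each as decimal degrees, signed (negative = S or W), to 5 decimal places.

1. 82.94463, -42.20477
2. -50.12924, 101.40550
3. -87.28859, 0.92173
4. -89.95155, -157.03837

Point 1:
  Lat: 82 + 56.678/60 = 82.944633
  N ⇒ keep positive
  λ: 42 + 12.286/60 = 42.204767
  W → negative
Point 2:
  Lat: 7.7546′ = 0.129243°; total 50.129243
  S ⇒ negate
  Lon: 24.33′ = 0.405500°; total 101.405500
  E ⇒ keep positive
Point 3:
  Lat: 17.3154′ = 0.288590°; total 87.288590
  S → negative
  Lon: 55.304′ = 0.921733°; total 0.921733
  E ⇒ keep positive
Point 4:
  Latitude: 89 + 57.0927/60 = 89.951545
  hemisphere S, so the sign is −
  Lon: 2.302′ = 0.038367°; total 157.038367
  W ⇒ negate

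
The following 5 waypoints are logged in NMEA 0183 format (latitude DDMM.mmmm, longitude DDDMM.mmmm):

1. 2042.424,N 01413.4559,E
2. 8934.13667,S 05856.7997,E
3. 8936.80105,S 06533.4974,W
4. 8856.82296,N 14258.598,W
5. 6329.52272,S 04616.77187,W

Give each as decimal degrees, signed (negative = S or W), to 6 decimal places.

1. 20.707067, 14.224265
2. -89.568945, 58.946662
3. -89.613351, -65.558290
4. 88.947049, -142.976633
5. -63.492045, -46.279531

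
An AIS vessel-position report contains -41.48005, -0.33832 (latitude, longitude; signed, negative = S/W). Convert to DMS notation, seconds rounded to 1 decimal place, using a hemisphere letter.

41°28′48.2″ S, 0°20′18.0″ W

Latitude is negative → S; |value| = 41.480050
φ: 0.480050° → 28.80300′; 0.80300 × 60 = 48.180″
Longitude is negative → W; |value| = 0.338320
λ: 0.338320 × 60 = 20.29920′ → 20′, remainder × 60 = 17.952″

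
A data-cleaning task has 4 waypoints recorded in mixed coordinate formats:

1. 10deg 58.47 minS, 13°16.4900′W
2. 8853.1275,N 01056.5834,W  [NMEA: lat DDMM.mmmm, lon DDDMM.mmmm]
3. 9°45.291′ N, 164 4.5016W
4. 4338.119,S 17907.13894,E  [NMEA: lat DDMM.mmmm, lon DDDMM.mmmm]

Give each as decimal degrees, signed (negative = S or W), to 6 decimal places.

1. -10.974500, -13.274833
2. 88.885458, -10.943057
3. 9.754850, -164.075027
4. -43.635317, 179.118982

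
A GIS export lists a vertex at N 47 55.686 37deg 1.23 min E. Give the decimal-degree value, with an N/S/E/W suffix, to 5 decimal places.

φ: 47 + 55.686/60 = 47.928100
Lon: 1.23′ = 0.020500°; total 37.020500

47.92810° N, 37.02050° E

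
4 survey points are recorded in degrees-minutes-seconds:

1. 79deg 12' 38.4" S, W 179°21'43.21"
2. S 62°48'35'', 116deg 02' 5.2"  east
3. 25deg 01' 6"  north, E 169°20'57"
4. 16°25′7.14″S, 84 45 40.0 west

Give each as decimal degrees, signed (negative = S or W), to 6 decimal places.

1. -79.210667, -179.362003
2. -62.809722, 116.034778
3. 25.018333, 169.349167
4. -16.418650, -84.761111

Point 1:
  Latitude: 79° + 12/60 + 38.4/3600 = 79 + 0.200000 + 0.010667 = 79.2106667
  S → negative
  λ: 21′ + 43.21″ = 21.72017′; 179 + 21.72017/60 = 179.3620028
  hemisphere W, so the sign is −
Point 2:
  Latitude: 62° + 48/60 + 35/3600 = 62 + 0.800000 + 0.009722 = 62.8097222
  S → negative
  Longitude: 116 + 2/60 + 5.2/3600 = 116.0347778
  E ⇒ keep positive
Point 3:
  φ: 25° + 1/60 + 6/3600 = 25 + 0.016667 + 0.001667 = 25.0183333
  N → positive
  Longitude: 20′ + 57″ = 20.95000′; 169 + 20.95000/60 = 169.3491667
  E ⇒ keep positive
Point 4:
  Lat: 16° + 25/60 + 7.14/3600 = 16 + 0.416667 + 0.001983 = 16.4186500
  hemisphere S, so the sign is −
  Lon: 84 + 45/60 + 40/3600 = 84.7611111
  W → negative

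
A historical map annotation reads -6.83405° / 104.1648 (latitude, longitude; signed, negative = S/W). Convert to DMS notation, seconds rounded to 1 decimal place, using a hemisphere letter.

6°50′2.6″ S, 104°09′53.3″ E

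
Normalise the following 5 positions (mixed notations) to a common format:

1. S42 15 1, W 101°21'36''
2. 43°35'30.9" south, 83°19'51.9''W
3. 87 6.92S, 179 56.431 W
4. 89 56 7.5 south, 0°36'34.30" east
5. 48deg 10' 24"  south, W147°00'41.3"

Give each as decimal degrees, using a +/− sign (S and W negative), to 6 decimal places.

1. -42.250278, -101.360000
2. -43.591917, -83.331083
3. -87.115333, -179.940517
4. -89.935417, 0.609528
5. -48.173333, -147.011472

Point 1:
  Lat: 15′ + 1″ = 15.01667′; 42 + 15.01667/60 = 42.2502778
  hemisphere S, so the sign is −
  Longitude: 101° + 21/60 + 36/3600 = 101 + 0.350000 + 0.010000 = 101.3600000
  W ⇒ negate
Point 2:
  Latitude: 43 + 35/60 + 30.9/3600 = 43.5919167
  S → negative
  Lon: 19′ + 51.9″ = 19.86500′; 83 + 19.86500/60 = 83.3310833
  hemisphere W, so the sign is −
Point 3:
  Latitude: 6.92′ = 0.115333°; total 87.1153333
  S → negative
  λ: 179 + 56.431/60 = 179.9405167
  hemisphere W, so the sign is −
Point 4:
  φ: 89 + 56/60 + 7.5/3600 = 89.9354167
  S → negative
  Longitude: 36′ + 34.3″ = 36.57167′; 0 + 36.57167/60 = 0.6095278
  E → positive
Point 5:
  Lat: 48 + 10/60 + 24/3600 = 48.1733333
  hemisphere S, so the sign is −
  Longitude: 0′ + 41.3″ = 0.68833′; 147 + 0.68833/60 = 147.0114722
  hemisphere W, so the sign is −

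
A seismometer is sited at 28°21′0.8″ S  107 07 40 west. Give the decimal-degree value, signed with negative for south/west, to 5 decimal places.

Latitude: 21′ + 0.8″ = 21.01333′; 28 + 21.01333/60 = 28.350222
S → negative
Lon: 7′ + 40″ = 7.66667′; 107 + 7.66667/60 = 107.127778
hemisphere W, so the sign is −

-28.35022, -107.12778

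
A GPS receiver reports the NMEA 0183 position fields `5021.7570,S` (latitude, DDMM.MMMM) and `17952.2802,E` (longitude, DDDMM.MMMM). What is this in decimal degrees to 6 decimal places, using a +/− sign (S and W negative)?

-50.362617, 179.871337

φ: degrees = first 2 digits = 50, minutes = 21.757; 50 + 21.757/60 = 50.3626167
hemisphere S, so the sign is −
λ: degrees = first 3 digits = 179, minutes = 52.2802; 179 + 52.2802/60 = 179.8713367
E ⇒ keep positive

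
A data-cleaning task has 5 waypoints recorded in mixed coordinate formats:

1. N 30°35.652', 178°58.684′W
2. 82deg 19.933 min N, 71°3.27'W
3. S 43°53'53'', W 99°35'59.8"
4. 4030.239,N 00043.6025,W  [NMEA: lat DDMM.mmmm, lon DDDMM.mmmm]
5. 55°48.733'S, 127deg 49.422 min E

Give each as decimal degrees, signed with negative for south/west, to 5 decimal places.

Point 1:
  Lat: 35.652′ = 0.594200°; total 30.594200
  N ⇒ keep positive
  Longitude: 58.684′ = 0.978067°; total 178.978067
  W → negative
Point 2:
  Latitude: 19.933′ = 0.332217°; total 82.332217
  N ⇒ keep positive
  λ: 71 + 3.27/60 = 71.054500
  hemisphere W, so the sign is −
Point 3:
  Lat: 53′ + 53″ = 53.88333′; 43 + 53.88333/60 = 43.898056
  S ⇒ negate
  Lon: 35′ + 59.8″ = 35.99667′; 99 + 35.99667/60 = 99.599944
  hemisphere W, so the sign is −
Point 4:
  Lat: split at 2 digits → 40° and 30.239′; 40 + 30.239/60 = 40.503983
  N ⇒ keep positive
  Lon: degrees = first 3 digits = 0, minutes = 43.6025; 0 + 43.6025/60 = 0.726708
  W ⇒ negate
Point 5:
  φ: 55 + 48.733/60 = 55.812217
  S → negative
  λ: 127 + 49.422/60 = 127.823700
  E ⇒ keep positive

1. 30.59420, -178.97807
2. 82.33222, -71.05450
3. -43.89806, -99.59994
4. 40.50398, -0.72671
5. -55.81222, 127.82370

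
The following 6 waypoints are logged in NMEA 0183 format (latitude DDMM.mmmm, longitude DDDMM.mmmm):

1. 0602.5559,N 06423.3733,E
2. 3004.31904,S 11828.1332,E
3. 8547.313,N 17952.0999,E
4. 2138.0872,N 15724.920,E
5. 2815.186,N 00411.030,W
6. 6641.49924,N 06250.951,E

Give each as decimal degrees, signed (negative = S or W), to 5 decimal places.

1. 6.04260, 64.38956
2. -30.07198, 118.46889
3. 85.78855, 179.86833
4. 21.63479, 157.41533
5. 28.25310, -4.18383
6. 66.69165, 62.84918

Point 1:
  Latitude: split at 2 digits → 06° and 2.5559′; 6 + 2.5559/60 = 6.042598
  N → positive
  Longitude: degrees = first 3 digits = 64, minutes = 23.3733; 64 + 23.3733/60 = 64.389555
  E ⇒ keep positive
Point 2:
  Lat: degrees = first 2 digits = 30, minutes = 4.31904; 30 + 4.31904/60 = 30.071984
  hemisphere S, so the sign is −
  λ: degrees = first 3 digits = 118, minutes = 28.1332; 118 + 28.1332/60 = 118.468887
  E ⇒ keep positive
Point 3:
  Lat: degrees = first 2 digits = 85, minutes = 47.313; 85 + 47.313/60 = 85.788550
  N ⇒ keep positive
  Lon: split at 3 digits → 179° and 52.0999′; 179 + 52.0999/60 = 179.868332
  E → positive
Point 4:
  Lat: degrees = first 2 digits = 21, minutes = 38.0872; 21 + 38.0872/60 = 21.634787
  N ⇒ keep positive
  λ: degrees = first 3 digits = 157, minutes = 24.92; 157 + 24.92/60 = 157.415333
  E → positive
Point 5:
  Latitude: split at 2 digits → 28° and 15.186′; 28 + 15.186/60 = 28.253100
  N ⇒ keep positive
  λ: degrees = first 3 digits = 4, minutes = 11.03; 4 + 11.03/60 = 4.183833
  W → negative
Point 6:
  φ: degrees = first 2 digits = 66, minutes = 41.49924; 66 + 41.49924/60 = 66.691654
  N → positive
  λ: degrees = first 3 digits = 62, minutes = 50.951; 62 + 50.951/60 = 62.849183
  E ⇒ keep positive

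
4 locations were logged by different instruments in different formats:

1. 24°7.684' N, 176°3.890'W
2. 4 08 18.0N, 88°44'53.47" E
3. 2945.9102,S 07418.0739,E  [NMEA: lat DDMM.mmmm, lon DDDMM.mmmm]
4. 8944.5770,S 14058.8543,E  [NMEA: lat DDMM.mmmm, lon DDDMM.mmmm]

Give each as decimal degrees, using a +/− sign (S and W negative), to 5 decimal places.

Point 1:
  φ: 24 + 7.684/60 = 24.128067
  N → positive
  λ: 176 + 3.89/60 = 176.064833
  W → negative
Point 2:
  Lat: 4 + 8/60 + 18/3600 = 4.138333
  N ⇒ keep positive
  Longitude: 88 + 44/60 + 53.47/3600 = 88.748186
  E → positive
Point 3:
  φ: split at 2 digits → 29° and 45.9102′; 29 + 45.9102/60 = 29.765170
  S ⇒ negate
  λ: degrees = first 3 digits = 74, minutes = 18.0739; 74 + 18.0739/60 = 74.301232
  E → positive
Point 4:
  φ: split at 2 digits → 89° and 44.577′; 89 + 44.577/60 = 89.742950
  S → negative
  λ: split at 3 digits → 140° and 58.8543′; 140 + 58.8543/60 = 140.980905
  E → positive

1. 24.12807, -176.06483
2. 4.13833, 88.74819
3. -29.76517, 74.30123
4. -89.74295, 140.98091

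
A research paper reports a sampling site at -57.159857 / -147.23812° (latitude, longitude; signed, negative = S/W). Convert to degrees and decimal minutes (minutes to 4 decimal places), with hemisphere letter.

Latitude is negative → S; |value| = 57.159857
φ: fractional part 0.159857 → 9.591420 minutes
Longitude is negative → W; |value| = 147.238120
λ: fractional part 0.238120 → 14.287200 minutes

57° 9.5914′ S, 147° 14.2872′ W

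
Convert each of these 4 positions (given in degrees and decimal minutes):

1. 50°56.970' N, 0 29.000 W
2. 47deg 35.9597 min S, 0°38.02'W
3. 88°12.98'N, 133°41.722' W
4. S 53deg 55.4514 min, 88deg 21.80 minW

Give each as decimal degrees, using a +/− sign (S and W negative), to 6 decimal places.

Point 1:
  φ: 56.97′ = 0.949500°; total 50.9495000
  N ⇒ keep positive
  λ: 29′ = 0.483333°; total 0.4833333
  W ⇒ negate
Point 2:
  φ: 47 + 35.9597/60 = 47.5993283
  hemisphere S, so the sign is −
  Lon: 0 + 38.02/60 = 0.6336667
  hemisphere W, so the sign is −
Point 3:
  φ: 88 + 12.98/60 = 88.2163333
  N ⇒ keep positive
  Lon: 41.722′ = 0.695367°; total 133.6953667
  W ⇒ negate
Point 4:
  Lat: 55.4514′ = 0.924190°; total 53.9241900
  S ⇒ negate
  Longitude: 21.8′ = 0.363333°; total 88.3633333
  W ⇒ negate

1. 50.949500, -0.483333
2. -47.599328, -0.633667
3. 88.216333, -133.695367
4. -53.924190, -88.363333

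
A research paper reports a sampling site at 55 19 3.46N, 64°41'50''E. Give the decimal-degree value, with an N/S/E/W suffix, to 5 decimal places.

Latitude: 55° + 19/60 + 3.46/3600 = 55 + 0.316667 + 0.000961 = 55.317628
Lon: 64 + 41/60 + 50/3600 = 64.697222

55.31763° N, 64.69722° E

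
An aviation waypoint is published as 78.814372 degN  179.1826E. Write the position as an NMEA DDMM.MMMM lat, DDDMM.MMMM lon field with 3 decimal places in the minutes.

7848.862,N / 17910.956,E

φ: fractional part 0.814372 → 48.86232 minutes
Lon: 179° + 0.182600 × 60 = 179° 10.95600′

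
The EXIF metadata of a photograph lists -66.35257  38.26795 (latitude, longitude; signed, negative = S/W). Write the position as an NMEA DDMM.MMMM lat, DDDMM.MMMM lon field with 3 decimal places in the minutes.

Latitude is negative → S; |value| = 66.352570
Latitude: 66° + 0.352570 × 60 = 66° 21.15420′
Longitude: minutes = (38.267950 − 38) × 60 = 16.07700

6621.154,S / 03816.077,E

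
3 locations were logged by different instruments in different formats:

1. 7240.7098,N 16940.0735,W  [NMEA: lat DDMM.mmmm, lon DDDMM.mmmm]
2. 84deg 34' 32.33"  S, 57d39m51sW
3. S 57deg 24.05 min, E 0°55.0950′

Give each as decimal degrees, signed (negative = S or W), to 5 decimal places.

1. 72.67850, -169.66789
2. -84.57565, -57.66417
3. -57.40083, 0.91825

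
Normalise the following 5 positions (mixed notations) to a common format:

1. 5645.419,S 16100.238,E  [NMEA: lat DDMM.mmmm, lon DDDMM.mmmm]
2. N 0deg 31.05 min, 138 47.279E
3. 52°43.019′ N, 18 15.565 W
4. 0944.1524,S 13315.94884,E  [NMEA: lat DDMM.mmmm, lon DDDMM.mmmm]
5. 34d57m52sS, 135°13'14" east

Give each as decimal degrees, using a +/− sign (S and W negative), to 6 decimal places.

Point 1:
  Latitude: split at 2 digits → 56° and 45.419′; 56 + 45.419/60 = 56.7569833
  S → negative
  Lon: degrees = first 3 digits = 161, minutes = 0.238; 161 + 0.238/60 = 161.0039667
  E ⇒ keep positive
Point 2:
  Lat: 0 + 31.05/60 = 0.5175000
  N ⇒ keep positive
  Longitude: 47.279′ = 0.787983°; total 138.7879833
  E ⇒ keep positive
Point 3:
  Lat: 52 + 43.019/60 = 52.7169833
  N ⇒ keep positive
  Lon: 15.565′ = 0.259417°; total 18.2594167
  hemisphere W, so the sign is −
Point 4:
  Latitude: degrees = first 2 digits = 9, minutes = 44.1524; 9 + 44.1524/60 = 9.7358733
  S ⇒ negate
  Longitude: split at 3 digits → 133° and 15.94884′; 133 + 15.94884/60 = 133.2658140
  E ⇒ keep positive
Point 5:
  φ: 57′ + 52″ = 57.86667′; 34 + 57.86667/60 = 34.9644444
  S ⇒ negate
  Longitude: 135° + 13/60 + 14/3600 = 135 + 0.216667 + 0.003889 = 135.2205556
  E → positive

1. -56.756983, 161.003967
2. 0.517500, 138.787983
3. 52.716983, -18.259417
4. -9.735873, 133.265814
5. -34.964444, 135.220556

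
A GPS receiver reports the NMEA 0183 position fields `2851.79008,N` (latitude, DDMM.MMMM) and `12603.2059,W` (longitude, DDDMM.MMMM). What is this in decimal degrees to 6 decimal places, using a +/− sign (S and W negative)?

28.863168, -126.053432

Latitude: split at 2 digits → 28° and 51.79008′; 28 + 51.79008/60 = 28.8631680
N → positive
Lon: degrees = first 3 digits = 126, minutes = 3.2059; 126 + 3.2059/60 = 126.0534317
W → negative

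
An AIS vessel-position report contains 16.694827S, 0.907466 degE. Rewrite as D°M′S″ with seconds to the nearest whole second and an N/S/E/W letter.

16°41′41″ S, 0°54′27″ E

φ: whole degrees 16; 41.68962′ → 41′ and 41.38″
Lon: whole degrees 0; 54.44796′ → 54′ and 26.88″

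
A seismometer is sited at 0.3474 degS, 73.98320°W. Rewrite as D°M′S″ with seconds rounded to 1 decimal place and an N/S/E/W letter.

0°20′50.6″ S, 73°58′59.5″ W

Latitude: whole degrees 0; 20.84400′ → 20′ and 50.640″
Lon: 0.983200 × 60 = 58.99200′ → 58′, remainder × 60 = 59.520″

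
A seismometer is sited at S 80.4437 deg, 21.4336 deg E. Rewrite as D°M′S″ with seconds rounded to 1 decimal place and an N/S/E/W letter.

φ: whole degrees 80; 26.62200′ → 26′ and 37.320″
Longitude: whole degrees 21; 26.01600′ → 26′ and 0.960″

80°26′37.3″ S, 21°26′1.0″ E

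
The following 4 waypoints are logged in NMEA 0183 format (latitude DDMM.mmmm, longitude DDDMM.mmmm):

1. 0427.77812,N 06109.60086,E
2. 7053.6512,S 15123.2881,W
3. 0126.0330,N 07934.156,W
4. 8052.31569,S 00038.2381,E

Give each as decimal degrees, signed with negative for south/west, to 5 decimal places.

1. 4.46297, 61.16001
2. -70.89419, -151.38814
3. 1.43388, -79.56927
4. -80.87193, 0.63730

Point 1:
  φ: degrees = first 2 digits = 4, minutes = 27.77812; 4 + 27.77812/60 = 4.462969
  N ⇒ keep positive
  Longitude: degrees = first 3 digits = 61, minutes = 9.60086; 61 + 9.60086/60 = 61.160014
  E ⇒ keep positive
Point 2:
  φ: split at 2 digits → 70° and 53.6512′; 70 + 53.6512/60 = 70.894187
  hemisphere S, so the sign is −
  Lon: split at 3 digits → 151° and 23.2881′; 151 + 23.2881/60 = 151.388135
  W ⇒ negate
Point 3:
  Lat: split at 2 digits → 01° and 26.033′; 1 + 26.033/60 = 1.433883
  N → positive
  λ: split at 3 digits → 079° and 34.156′; 79 + 34.156/60 = 79.569267
  W ⇒ negate
Point 4:
  Lat: split at 2 digits → 80° and 52.31569′; 80 + 52.31569/60 = 80.871928
  S ⇒ negate
  Lon: split at 3 digits → 000° and 38.2381′; 0 + 38.2381/60 = 0.637302
  E ⇒ keep positive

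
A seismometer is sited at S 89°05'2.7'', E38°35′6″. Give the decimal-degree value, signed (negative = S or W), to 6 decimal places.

-89.084083, 38.585000

Latitude: 89 + 5/60 + 2.7/3600 = 89.0840833
S → negative
Lon: 38 + 35/60 + 6/3600 = 38.5850000
E → positive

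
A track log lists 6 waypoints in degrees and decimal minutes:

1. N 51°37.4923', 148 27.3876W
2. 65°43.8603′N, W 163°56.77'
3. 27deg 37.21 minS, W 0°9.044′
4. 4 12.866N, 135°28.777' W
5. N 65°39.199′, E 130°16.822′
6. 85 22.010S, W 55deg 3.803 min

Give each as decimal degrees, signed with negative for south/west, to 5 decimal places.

Point 1:
  Latitude: 51 + 37.4923/60 = 51.624872
  N ⇒ keep positive
  Longitude: 148 + 27.3876/60 = 148.456460
  W → negative
Point 2:
  Latitude: 43.8603′ = 0.731005°; total 65.731005
  N ⇒ keep positive
  λ: 56.77′ = 0.946167°; total 163.946167
  W → negative
Point 3:
  Latitude: 27 + 37.21/60 = 27.620167
  hemisphere S, so the sign is −
  Longitude: 0 + 9.044/60 = 0.150733
  hemisphere W, so the sign is −
Point 4:
  Lat: 12.866′ = 0.214433°; total 4.214433
  N ⇒ keep positive
  Lon: 135 + 28.777/60 = 135.479617
  W ⇒ negate
Point 5:
  φ: 39.199′ = 0.653317°; total 65.653317
  N → positive
  Longitude: 16.822′ = 0.280367°; total 130.280367
  E ⇒ keep positive
Point 6:
  Latitude: 85 + 22.01/60 = 85.366833
  S ⇒ negate
  Longitude: 3.803′ = 0.063383°; total 55.063383
  W → negative

1. 51.62487, -148.45646
2. 65.73101, -163.94617
3. -27.62017, -0.15073
4. 4.21443, -135.47962
5. 65.65332, 130.28037
6. -85.36683, -55.06338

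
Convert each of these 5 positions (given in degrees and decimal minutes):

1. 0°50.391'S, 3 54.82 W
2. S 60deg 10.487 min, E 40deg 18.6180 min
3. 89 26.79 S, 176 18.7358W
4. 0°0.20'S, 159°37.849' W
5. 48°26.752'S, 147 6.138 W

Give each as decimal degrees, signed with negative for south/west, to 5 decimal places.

Point 1:
  Lat: 50.391′ = 0.839850°; total 0.839850
  hemisphere S, so the sign is −
  Lon: 54.82′ = 0.913667°; total 3.913667
  hemisphere W, so the sign is −
Point 2:
  Lat: 10.487′ = 0.174783°; total 60.174783
  S ⇒ negate
  Longitude: 40 + 18.618/60 = 40.310300
  E ⇒ keep positive
Point 3:
  Latitude: 26.79′ = 0.446500°; total 89.446500
  S → negative
  λ: 18.7358′ = 0.312263°; total 176.312263
  W → negative
Point 4:
  φ: 0.2′ = 0.003333°; total 0.003333
  S ⇒ negate
  λ: 159 + 37.849/60 = 159.630817
  W ⇒ negate
Point 5:
  Latitude: 26.752′ = 0.445867°; total 48.445867
  S ⇒ negate
  Lon: 6.138′ = 0.102300°; total 147.102300
  W ⇒ negate

1. -0.83985, -3.91367
2. -60.17478, 40.31030
3. -89.44650, -176.31226
4. -0.00333, -159.63082
5. -48.44587, -147.10230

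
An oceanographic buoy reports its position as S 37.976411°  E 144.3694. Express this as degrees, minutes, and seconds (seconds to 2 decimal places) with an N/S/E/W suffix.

37°58′35.08″ S, 144°22′9.84″ E

Lat: whole degrees 37; 58.58466′ → 58′ and 35.0796″
Longitude: 0.369400° → 22.16400′; 0.16400 × 60 = 9.8400″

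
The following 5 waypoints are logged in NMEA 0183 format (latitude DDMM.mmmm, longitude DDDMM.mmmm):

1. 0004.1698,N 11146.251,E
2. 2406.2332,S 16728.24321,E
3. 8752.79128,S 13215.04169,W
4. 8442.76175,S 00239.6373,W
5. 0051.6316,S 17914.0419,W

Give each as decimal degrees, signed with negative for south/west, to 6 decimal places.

1. 0.069497, 111.770850
2. -24.103887, 167.470720
3. -87.879855, -132.250695
4. -84.712696, -2.660622
5. -0.860527, -179.234032

Point 1:
  Latitude: split at 2 digits → 00° and 4.1698′; 0 + 4.1698/60 = 0.0694967
  N ⇒ keep positive
  λ: split at 3 digits → 111° and 46.251′; 111 + 46.251/60 = 111.7708500
  E → positive
Point 2:
  φ: split at 2 digits → 24° and 6.2332′; 24 + 6.2332/60 = 24.1038867
  S ⇒ negate
  λ: degrees = first 3 digits = 167, minutes = 28.24321; 167 + 28.24321/60 = 167.4707202
  E → positive
Point 3:
  φ: split at 2 digits → 87° and 52.79128′; 87 + 52.79128/60 = 87.8798547
  hemisphere S, so the sign is −
  λ: split at 3 digits → 132° and 15.04169′; 132 + 15.04169/60 = 132.2506948
  hemisphere W, so the sign is −
Point 4:
  Lat: degrees = first 2 digits = 84, minutes = 42.76175; 84 + 42.76175/60 = 84.7126958
  S ⇒ negate
  Lon: degrees = first 3 digits = 2, minutes = 39.6373; 2 + 39.6373/60 = 2.6606217
  W → negative
Point 5:
  Lat: split at 2 digits → 00° and 51.6316′; 0 + 51.6316/60 = 0.8605267
  S → negative
  Lon: degrees = first 3 digits = 179, minutes = 14.0419; 179 + 14.0419/60 = 179.2340317
  hemisphere W, so the sign is −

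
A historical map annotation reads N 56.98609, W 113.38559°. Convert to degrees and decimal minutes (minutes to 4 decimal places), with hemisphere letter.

Latitude: fractional part 0.986090 → 59.165400 minutes
Lon: minutes = (113.385590 − 113) × 60 = 23.135400

56° 59.1654′ N, 113° 23.1354′ W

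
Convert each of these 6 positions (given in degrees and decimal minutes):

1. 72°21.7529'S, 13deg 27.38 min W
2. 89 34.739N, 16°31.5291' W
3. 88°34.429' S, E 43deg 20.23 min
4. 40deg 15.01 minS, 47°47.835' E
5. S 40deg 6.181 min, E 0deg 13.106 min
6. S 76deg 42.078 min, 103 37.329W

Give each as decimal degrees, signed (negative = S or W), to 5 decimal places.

1. -72.36255, -13.45633
2. 89.57898, -16.52549
3. -88.57382, 43.33717
4. -40.25017, 47.79725
5. -40.10302, 0.21843
6. -76.70130, -103.62215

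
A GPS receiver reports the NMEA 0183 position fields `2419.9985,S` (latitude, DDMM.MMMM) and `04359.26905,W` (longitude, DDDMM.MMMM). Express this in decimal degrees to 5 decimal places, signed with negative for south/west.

φ: split at 2 digits → 24° and 19.9985′; 24 + 19.9985/60 = 24.333308
S ⇒ negate
Longitude: degrees = first 3 digits = 43, minutes = 59.26905; 43 + 59.26905/60 = 43.987818
W ⇒ negate

-24.33331, -43.98782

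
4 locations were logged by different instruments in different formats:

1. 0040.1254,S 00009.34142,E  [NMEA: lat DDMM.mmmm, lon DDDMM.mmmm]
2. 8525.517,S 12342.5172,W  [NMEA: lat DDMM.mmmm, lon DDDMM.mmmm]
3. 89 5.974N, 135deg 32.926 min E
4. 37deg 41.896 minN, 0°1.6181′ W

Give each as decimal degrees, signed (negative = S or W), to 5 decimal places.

1. -0.66876, 0.15569
2. -85.42528, -123.70862
3. 89.09957, 135.54877
4. 37.69827, -0.02697

Point 1:
  Latitude: degrees = first 2 digits = 0, minutes = 40.1254; 0 + 40.1254/60 = 0.668757
  hemisphere S, so the sign is −
  Longitude: split at 3 digits → 000° and 9.34142′; 0 + 9.34142/60 = 0.155690
  E → positive
Point 2:
  Lat: split at 2 digits → 85° and 25.517′; 85 + 25.517/60 = 85.425283
  S → negative
  λ: degrees = first 3 digits = 123, minutes = 42.5172; 123 + 42.5172/60 = 123.708620
  hemisphere W, so the sign is −
Point 3:
  φ: 89 + 5.974/60 = 89.099567
  N → positive
  Lon: 135 + 32.926/60 = 135.548767
  E ⇒ keep positive
Point 4:
  φ: 37 + 41.896/60 = 37.698267
  N ⇒ keep positive
  Lon: 1.6181′ = 0.026968°; total 0.026968
  hemisphere W, so the sign is −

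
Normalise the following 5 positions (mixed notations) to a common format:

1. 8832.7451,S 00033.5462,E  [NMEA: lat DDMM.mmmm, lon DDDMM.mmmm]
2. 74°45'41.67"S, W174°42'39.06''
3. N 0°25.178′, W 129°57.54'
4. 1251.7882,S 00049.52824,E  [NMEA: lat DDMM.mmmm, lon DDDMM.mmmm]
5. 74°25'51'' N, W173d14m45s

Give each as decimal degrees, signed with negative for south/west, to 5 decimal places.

1. -88.54575, 0.55910
2. -74.76158, -174.71085
3. 0.41963, -129.95900
4. -12.86314, 0.82547
5. 74.43083, -173.24583

Point 1:
  Lat: degrees = first 2 digits = 88, minutes = 32.7451; 88 + 32.7451/60 = 88.545752
  S ⇒ negate
  λ: split at 3 digits → 000° and 33.5462′; 0 + 33.5462/60 = 0.559103
  E → positive
Point 2:
  φ: 45′ + 41.67″ = 45.69450′; 74 + 45.69450/60 = 74.761575
  S ⇒ negate
  λ: 174 + 42/60 + 39.06/3600 = 174.710850
  W → negative
Point 3:
  φ: 0 + 25.178/60 = 0.419633
  N ⇒ keep positive
  Lon: 129 + 57.54/60 = 129.959000
  W ⇒ negate
Point 4:
  Latitude: degrees = first 2 digits = 12, minutes = 51.7882; 12 + 51.7882/60 = 12.863137
  S → negative
  λ: split at 3 digits → 000° and 49.52824′; 0 + 49.52824/60 = 0.825471
  E → positive
Point 5:
  Latitude: 74 + 25/60 + 51/3600 = 74.430833
  N ⇒ keep positive
  Longitude: 14′ + 45″ = 14.75000′; 173 + 14.75000/60 = 173.245833
  W → negative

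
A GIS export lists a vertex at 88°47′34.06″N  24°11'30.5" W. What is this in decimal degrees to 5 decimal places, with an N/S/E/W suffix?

88.79279° N, 24.19181° W

Latitude: 47′ + 34.06″ = 47.56767′; 88 + 47.56767/60 = 88.792794
Longitude: 24 + 11/60 + 30.5/3600 = 24.191806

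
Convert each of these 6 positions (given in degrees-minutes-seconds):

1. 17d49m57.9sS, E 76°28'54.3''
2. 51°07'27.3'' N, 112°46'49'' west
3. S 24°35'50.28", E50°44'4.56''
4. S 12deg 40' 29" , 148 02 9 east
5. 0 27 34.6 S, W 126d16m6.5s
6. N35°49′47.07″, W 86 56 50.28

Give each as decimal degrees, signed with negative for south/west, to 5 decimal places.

1. -17.83275, 76.48175
2. 51.12425, -112.78028
3. -24.59730, 50.73460
4. -12.67472, 148.03583
5. -0.45961, -126.26847
6. 35.82974, -86.94730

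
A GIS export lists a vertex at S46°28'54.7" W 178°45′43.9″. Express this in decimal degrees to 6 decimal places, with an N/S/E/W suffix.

46.481861° S, 178.762194° W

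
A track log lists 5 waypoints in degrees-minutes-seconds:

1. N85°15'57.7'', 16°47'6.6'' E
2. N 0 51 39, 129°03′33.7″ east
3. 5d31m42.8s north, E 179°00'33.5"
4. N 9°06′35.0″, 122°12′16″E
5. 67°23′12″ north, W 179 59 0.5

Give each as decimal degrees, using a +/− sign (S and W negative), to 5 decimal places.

Point 1:
  φ: 85 + 15/60 + 57.7/3600 = 85.266028
  N → positive
  Lon: 16 + 47/60 + 6.6/3600 = 16.785167
  E ⇒ keep positive
Point 2:
  Lat: 0 + 51/60 + 39/3600 = 0.860833
  N ⇒ keep positive
  Longitude: 129° + 3/60 + 33.7/3600 = 129 + 0.050000 + 0.009361 = 129.059361
  E → positive
Point 3:
  Latitude: 5 + 31/60 + 42.8/3600 = 5.528556
  N → positive
  Longitude: 179 + 0/60 + 33.5/3600 = 179.009306
  E → positive
Point 4:
  Latitude: 9° + 6/60 + 35/3600 = 9 + 0.100000 + 0.009722 = 9.109722
  N ⇒ keep positive
  Lon: 122 + 12/60 + 16/3600 = 122.204444
  E → positive
Point 5:
  φ: 23′ + 12″ = 23.20000′; 67 + 23.20000/60 = 67.386667
  N → positive
  Lon: 179° + 59/60 + 0.5/3600 = 179 + 0.983333 + 0.000139 = 179.983472
  hemisphere W, so the sign is −

1. 85.26603, 16.78517
2. 0.86083, 129.05936
3. 5.52856, 179.00931
4. 9.10972, 122.20444
5. 67.38667, -179.98347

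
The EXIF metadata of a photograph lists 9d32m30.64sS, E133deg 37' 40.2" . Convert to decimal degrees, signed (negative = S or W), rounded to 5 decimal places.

Lat: 32′ + 30.64″ = 32.51067′; 9 + 32.51067/60 = 9.541844
S → negative
λ: 133° + 37/60 + 40.2/3600 = 133 + 0.616667 + 0.011167 = 133.627833
E → positive

-9.54184, 133.62783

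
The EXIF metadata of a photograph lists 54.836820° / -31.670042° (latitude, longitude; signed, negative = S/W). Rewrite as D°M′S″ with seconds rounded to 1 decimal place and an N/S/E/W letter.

Latitude: 0.836820° → 50.20920′; 0.20920 × 60 = 12.552″
Longitude is negative → W; |value| = 31.670042
Longitude: whole degrees 31; 40.20252′ → 40′ and 12.151″

54°50′12.6″ N, 31°40′12.2″ W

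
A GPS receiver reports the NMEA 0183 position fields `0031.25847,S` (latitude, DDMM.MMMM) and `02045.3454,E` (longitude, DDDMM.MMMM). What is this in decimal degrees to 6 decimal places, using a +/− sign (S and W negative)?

Latitude: split at 2 digits → 00° and 31.25847′; 0 + 31.25847/60 = 0.5209745
hemisphere S, so the sign is −
Lon: degrees = first 3 digits = 20, minutes = 45.3454; 20 + 45.3454/60 = 20.7557567
E → positive

-0.520975, 20.755757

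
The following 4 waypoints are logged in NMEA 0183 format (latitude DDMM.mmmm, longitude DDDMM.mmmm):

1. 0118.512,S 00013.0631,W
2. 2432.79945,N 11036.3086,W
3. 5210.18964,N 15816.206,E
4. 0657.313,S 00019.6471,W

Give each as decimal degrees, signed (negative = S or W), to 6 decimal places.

1. -1.308533, -0.217718
2. 24.546658, -110.605143
3. 52.169827, 158.270100
4. -6.955217, -0.327452

Point 1:
  Latitude: split at 2 digits → 01° and 18.512′; 1 + 18.512/60 = 1.3085333
  S ⇒ negate
  Longitude: degrees = first 3 digits = 0, minutes = 13.0631; 0 + 13.0631/60 = 0.2177183
  W → negative
Point 2:
  Latitude: degrees = first 2 digits = 24, minutes = 32.79945; 24 + 32.79945/60 = 24.5466575
  N → positive
  Lon: split at 3 digits → 110° and 36.3086′; 110 + 36.3086/60 = 110.6051433
  W ⇒ negate
Point 3:
  Lat: split at 2 digits → 52° and 10.18964′; 52 + 10.18964/60 = 52.1698273
  N ⇒ keep positive
  Longitude: split at 3 digits → 158° and 16.206′; 158 + 16.206/60 = 158.2701000
  E → positive
Point 4:
  φ: split at 2 digits → 06° and 57.313′; 6 + 57.313/60 = 6.9552167
  S ⇒ negate
  Longitude: degrees = first 3 digits = 0, minutes = 19.6471; 0 + 19.6471/60 = 0.3274517
  hemisphere W, so the sign is −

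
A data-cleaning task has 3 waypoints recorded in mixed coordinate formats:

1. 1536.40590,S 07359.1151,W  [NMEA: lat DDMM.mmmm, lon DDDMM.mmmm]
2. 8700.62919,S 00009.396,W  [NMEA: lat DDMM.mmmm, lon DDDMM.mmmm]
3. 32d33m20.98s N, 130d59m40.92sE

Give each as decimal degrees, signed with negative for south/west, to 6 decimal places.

1. -15.606765, -73.985252
2. -87.010487, -0.156600
3. 32.555828, 130.994700

Point 1:
  φ: degrees = first 2 digits = 15, minutes = 36.4059; 15 + 36.4059/60 = 15.6067650
  hemisphere S, so the sign is −
  Lon: degrees = first 3 digits = 73, minutes = 59.1151; 73 + 59.1151/60 = 73.9852517
  W → negative
Point 2:
  Latitude: degrees = first 2 digits = 87, minutes = 0.62919; 87 + 0.62919/60 = 87.0104865
  hemisphere S, so the sign is −
  λ: split at 3 digits → 000° and 9.396′; 0 + 9.396/60 = 0.1566000
  W ⇒ negate
Point 3:
  Latitude: 32 + 33/60 + 20.98/3600 = 32.5558278
  N → positive
  Lon: 130° + 59/60 + 40.92/3600 = 130 + 0.983333 + 0.011367 = 130.9947000
  E → positive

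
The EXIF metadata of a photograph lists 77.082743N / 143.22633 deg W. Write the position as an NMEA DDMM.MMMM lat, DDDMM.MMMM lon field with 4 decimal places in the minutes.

Latitude: fractional part 0.082743 → 4.964580 minutes
λ: 143° + 0.226330 × 60 = 143° 13.579800′

7704.9646,N / 14313.5798,W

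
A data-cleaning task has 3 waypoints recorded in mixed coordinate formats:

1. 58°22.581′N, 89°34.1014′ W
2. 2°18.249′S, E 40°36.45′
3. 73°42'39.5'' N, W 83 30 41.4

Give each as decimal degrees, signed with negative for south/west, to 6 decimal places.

Point 1:
  Latitude: 22.581′ = 0.376350°; total 58.3763500
  N ⇒ keep positive
  Lon: 34.1014′ = 0.568357°; total 89.5683567
  hemisphere W, so the sign is −
Point 2:
  Latitude: 18.249′ = 0.304150°; total 2.3041500
  S → negative
  Lon: 40 + 36.45/60 = 40.6075000
  E → positive
Point 3:
  Latitude: 73 + 42/60 + 39.5/3600 = 73.7109722
  N ⇒ keep positive
  λ: 30′ + 41.4″ = 30.69000′; 83 + 30.69000/60 = 83.5115000
  W ⇒ negate

1. 58.376350, -89.568357
2. -2.304150, 40.607500
3. 73.710972, -83.511500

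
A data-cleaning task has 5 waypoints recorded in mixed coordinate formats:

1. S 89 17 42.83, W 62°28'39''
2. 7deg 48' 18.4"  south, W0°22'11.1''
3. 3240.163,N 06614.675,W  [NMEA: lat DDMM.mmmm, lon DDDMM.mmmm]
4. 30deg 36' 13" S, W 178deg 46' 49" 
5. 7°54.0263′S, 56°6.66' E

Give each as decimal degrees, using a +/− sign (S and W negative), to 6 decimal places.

1. -89.295231, -62.477500
2. -7.805111, -0.369750
3. 32.669383, -66.244583
4. -30.603611, -178.780278
5. -7.900438, 56.111000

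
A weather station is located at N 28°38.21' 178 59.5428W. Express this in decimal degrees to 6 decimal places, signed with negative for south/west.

28.636833, -178.992380

Lat: 38.21′ = 0.636833°; total 28.6368333
N → positive
Lon: 178 + 59.5428/60 = 178.9923800
W → negative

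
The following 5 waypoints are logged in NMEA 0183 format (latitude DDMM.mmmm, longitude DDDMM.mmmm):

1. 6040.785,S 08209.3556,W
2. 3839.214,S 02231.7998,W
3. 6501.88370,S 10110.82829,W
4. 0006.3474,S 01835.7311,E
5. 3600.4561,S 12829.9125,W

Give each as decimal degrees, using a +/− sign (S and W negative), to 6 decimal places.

1. -60.679750, -82.155927
2. -38.653567, -22.529997
3. -65.031395, -101.180472
4. -0.105790, 18.595518
5. -36.007602, -128.498542

Point 1:
  Latitude: split at 2 digits → 60° and 40.785′; 60 + 40.785/60 = 60.6797500
  hemisphere S, so the sign is −
  Longitude: degrees = first 3 digits = 82, minutes = 9.3556; 82 + 9.3556/60 = 82.1559267
  W → negative
Point 2:
  Lat: degrees = first 2 digits = 38, minutes = 39.214; 38 + 39.214/60 = 38.6535667
  S ⇒ negate
  Longitude: split at 3 digits → 022° and 31.7998′; 22 + 31.7998/60 = 22.5299967
  W ⇒ negate
Point 3:
  Latitude: degrees = first 2 digits = 65, minutes = 1.8837; 65 + 1.8837/60 = 65.0313950
  S → negative
  λ: degrees = first 3 digits = 101, minutes = 10.82829; 101 + 10.82829/60 = 101.1804715
  W → negative
Point 4:
  Lat: degrees = first 2 digits = 0, minutes = 6.3474; 0 + 6.3474/60 = 0.1057900
  S ⇒ negate
  Lon: split at 3 digits → 018° and 35.7311′; 18 + 35.7311/60 = 18.5955183
  E ⇒ keep positive
Point 5:
  Latitude: degrees = first 2 digits = 36, minutes = 0.4561; 36 + 0.4561/60 = 36.0076017
  S ⇒ negate
  Longitude: split at 3 digits → 128° and 29.9125′; 128 + 29.9125/60 = 128.4985417
  hemisphere W, so the sign is −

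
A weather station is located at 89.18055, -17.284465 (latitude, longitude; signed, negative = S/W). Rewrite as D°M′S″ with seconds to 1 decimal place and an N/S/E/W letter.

Lat: whole degrees 89; 10.83300′ → 10′ and 49.980″
Longitude is negative → W; |value| = 17.284465
λ: 0.284465° → 17.06790′; 0.06790 × 60 = 4.074″

89°10′50.0″ N, 17°17′4.1″ W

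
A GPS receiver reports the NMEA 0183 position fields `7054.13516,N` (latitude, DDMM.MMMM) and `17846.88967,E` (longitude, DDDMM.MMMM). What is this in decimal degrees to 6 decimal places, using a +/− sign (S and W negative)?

70.902253, 178.781495

Lat: degrees = first 2 digits = 70, minutes = 54.13516; 70 + 54.13516/60 = 70.9022527
N ⇒ keep positive
Longitude: degrees = first 3 digits = 178, minutes = 46.88967; 178 + 46.88967/60 = 178.7814945
E ⇒ keep positive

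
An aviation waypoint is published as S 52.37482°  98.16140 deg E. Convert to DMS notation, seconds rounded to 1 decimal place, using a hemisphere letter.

Latitude: 0.374820 × 60 = 22.48920′ → 22′, remainder × 60 = 29.352″
λ: 0.161400 × 60 = 9.68400′ → 9′, remainder × 60 = 41.040″

52°22′29.4″ S, 98°09′41.0″ E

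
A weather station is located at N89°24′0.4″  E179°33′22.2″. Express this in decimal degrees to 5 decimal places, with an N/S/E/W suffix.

Latitude: 89° + 24/60 + 0.4/3600 = 89 + 0.400000 + 0.000111 = 89.400111
λ: 33′ + 22.2″ = 33.37000′; 179 + 33.37000/60 = 179.556167

89.40011° N, 179.55617° E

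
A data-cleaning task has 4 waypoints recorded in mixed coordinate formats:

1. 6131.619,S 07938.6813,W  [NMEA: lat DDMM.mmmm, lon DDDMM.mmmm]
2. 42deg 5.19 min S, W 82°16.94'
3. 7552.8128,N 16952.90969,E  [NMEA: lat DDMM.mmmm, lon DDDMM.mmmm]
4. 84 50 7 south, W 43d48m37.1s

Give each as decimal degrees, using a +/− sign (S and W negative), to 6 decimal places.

Point 1:
  Latitude: split at 2 digits → 61° and 31.619′; 61 + 31.619/60 = 61.5269833
  S ⇒ negate
  Longitude: split at 3 digits → 079° and 38.6813′; 79 + 38.6813/60 = 79.6446883
  W → negative
Point 2:
  Lat: 5.19′ = 0.086500°; total 42.0865000
  S → negative
  Lon: 82 + 16.94/60 = 82.2823333
  hemisphere W, so the sign is −
Point 3:
  Latitude: degrees = first 2 digits = 75, minutes = 52.8128; 75 + 52.8128/60 = 75.8802133
  N ⇒ keep positive
  λ: degrees = first 3 digits = 169, minutes = 52.90969; 169 + 52.90969/60 = 169.8818282
  E ⇒ keep positive
Point 4:
  Lat: 84 + 50/60 + 7/3600 = 84.8352778
  S → negative
  Longitude: 43 + 48/60 + 37.1/3600 = 43.8103056
  hemisphere W, so the sign is −

1. -61.526983, -79.644688
2. -42.086500, -82.282333
3. 75.880213, 169.881828
4. -84.835278, -43.810306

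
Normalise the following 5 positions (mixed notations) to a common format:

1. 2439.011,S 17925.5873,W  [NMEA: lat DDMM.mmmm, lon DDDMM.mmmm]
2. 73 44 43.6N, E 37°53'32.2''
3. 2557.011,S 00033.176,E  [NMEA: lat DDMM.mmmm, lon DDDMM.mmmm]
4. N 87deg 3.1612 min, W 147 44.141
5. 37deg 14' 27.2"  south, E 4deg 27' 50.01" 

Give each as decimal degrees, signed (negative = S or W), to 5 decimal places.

Point 1:
  φ: degrees = first 2 digits = 24, minutes = 39.011; 24 + 39.011/60 = 24.650183
  S → negative
  Longitude: split at 3 digits → 179° and 25.5873′; 179 + 25.5873/60 = 179.426455
  W ⇒ negate
Point 2:
  φ: 44′ + 43.6″ = 44.72667′; 73 + 44.72667/60 = 73.745444
  N ⇒ keep positive
  Lon: 53′ + 32.2″ = 53.53667′; 37 + 53.53667/60 = 37.892278
  E ⇒ keep positive
Point 3:
  φ: split at 2 digits → 25° and 57.011′; 25 + 57.011/60 = 25.950183
  S ⇒ negate
  Lon: degrees = first 3 digits = 0, minutes = 33.176; 0 + 33.176/60 = 0.552933
  E ⇒ keep positive
Point 4:
  φ: 87 + 3.1612/60 = 87.052687
  N → positive
  λ: 44.141′ = 0.735683°; total 147.735683
  hemisphere W, so the sign is −
Point 5:
  Latitude: 14′ + 27.2″ = 14.45333′; 37 + 14.45333/60 = 37.240889
  S ⇒ negate
  λ: 4 + 27/60 + 50.01/3600 = 4.463892
  E → positive

1. -24.65018, -179.42646
2. 73.74544, 37.89228
3. -25.95018, 0.55293
4. 87.05269, -147.73568
5. -37.24089, 4.46389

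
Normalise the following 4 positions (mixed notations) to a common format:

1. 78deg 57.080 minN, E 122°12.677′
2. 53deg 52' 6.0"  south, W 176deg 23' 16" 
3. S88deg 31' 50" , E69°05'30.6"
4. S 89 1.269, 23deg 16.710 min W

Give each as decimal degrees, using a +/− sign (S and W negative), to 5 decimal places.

Point 1:
  φ: 57.08′ = 0.951333°; total 78.951333
  N → positive
  Lon: 122 + 12.677/60 = 122.211283
  E ⇒ keep positive
Point 2:
  Latitude: 53° + 52/60 + 6/3600 = 53 + 0.866667 + 0.001667 = 53.868333
  hemisphere S, so the sign is −
  Lon: 23′ + 16″ = 23.26667′; 176 + 23.26667/60 = 176.387778
  W ⇒ negate
Point 3:
  φ: 31′ + 50″ = 31.83333′; 88 + 31.83333/60 = 88.530556
  S → negative
  λ: 69° + 5/60 + 30.6/3600 = 69 + 0.083333 + 0.008500 = 69.091833
  E ⇒ keep positive
Point 4:
  φ: 89 + 1.269/60 = 89.021150
  S → negative
  Lon: 16.71′ = 0.278500°; total 23.278500
  W → negative

1. 78.95133, 122.21128
2. -53.86833, -176.38778
3. -88.53056, 69.09183
4. -89.02115, -23.27850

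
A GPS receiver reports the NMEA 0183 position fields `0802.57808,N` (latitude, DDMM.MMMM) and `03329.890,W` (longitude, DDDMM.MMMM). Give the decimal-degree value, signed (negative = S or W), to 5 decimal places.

8.04297, -33.49817

φ: split at 2 digits → 08° and 2.57808′; 8 + 2.57808/60 = 8.042968
N ⇒ keep positive
Lon: degrees = first 3 digits = 33, minutes = 29.89; 33 + 29.89/60 = 33.498167
W → negative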